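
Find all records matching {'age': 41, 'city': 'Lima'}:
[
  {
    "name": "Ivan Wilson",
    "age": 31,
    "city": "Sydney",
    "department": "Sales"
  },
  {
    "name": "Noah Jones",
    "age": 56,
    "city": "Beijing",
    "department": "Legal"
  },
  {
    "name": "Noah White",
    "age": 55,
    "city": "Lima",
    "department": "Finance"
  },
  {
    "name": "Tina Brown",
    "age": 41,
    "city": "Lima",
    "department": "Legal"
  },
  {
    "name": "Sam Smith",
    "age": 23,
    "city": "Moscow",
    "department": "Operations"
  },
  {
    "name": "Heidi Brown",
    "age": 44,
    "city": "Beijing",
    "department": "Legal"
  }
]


Search criteria: {'age': 41, 'city': 'Lima'}

Checking 6 records:
  Ivan Wilson: {age: 31, city: Sydney}
  Noah Jones: {age: 56, city: Beijing}
  Noah White: {age: 55, city: Lima}
  Tina Brown: {age: 41, city: Lima} <-- MATCH
  Sam Smith: {age: 23, city: Moscow}
  Heidi Brown: {age: 44, city: Beijing}

Matches: ["Tina Brown"]

["Tina Brown"]


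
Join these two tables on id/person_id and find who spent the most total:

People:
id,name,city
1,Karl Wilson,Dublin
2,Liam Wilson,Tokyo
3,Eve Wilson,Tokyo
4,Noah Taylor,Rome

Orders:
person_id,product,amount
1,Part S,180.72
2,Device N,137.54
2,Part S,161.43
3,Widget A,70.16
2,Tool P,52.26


Join on: people.id = orders.person_id

Joined rows:
  Karl Wilson (Dublin) bought Part S for $180.72
  Liam Wilson (Tokyo) bought Device N for $137.54
  Liam Wilson (Tokyo) bought Part S for $161.43
  Eve Wilson (Tokyo) bought Widget A for $70.16
  Liam Wilson (Tokyo) bought Tool P for $52.26

Total per person:
  Liam Wilson: $351.23
  Karl Wilson: $180.72
  Eve Wilson: $70.16

Top spender: Liam Wilson ($351.23)

Liam Wilson ($351.23)


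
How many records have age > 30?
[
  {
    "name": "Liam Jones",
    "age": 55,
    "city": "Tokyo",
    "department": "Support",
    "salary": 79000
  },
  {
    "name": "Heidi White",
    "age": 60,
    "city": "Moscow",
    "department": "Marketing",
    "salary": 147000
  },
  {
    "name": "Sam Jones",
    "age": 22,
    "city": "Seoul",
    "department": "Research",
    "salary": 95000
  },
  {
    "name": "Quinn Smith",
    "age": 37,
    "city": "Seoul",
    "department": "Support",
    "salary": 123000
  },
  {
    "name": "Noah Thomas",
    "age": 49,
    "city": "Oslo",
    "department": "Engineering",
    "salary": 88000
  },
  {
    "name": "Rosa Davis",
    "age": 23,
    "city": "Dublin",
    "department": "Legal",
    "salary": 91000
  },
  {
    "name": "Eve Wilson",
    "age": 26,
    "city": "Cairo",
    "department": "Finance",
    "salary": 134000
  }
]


Data: 7 records
Condition: age > 30

Checking each record:
  Liam Jones: 55 MATCH
  Heidi White: 60 MATCH
  Sam Jones: 22
  Quinn Smith: 37 MATCH
  Noah Thomas: 49 MATCH
  Rosa Davis: 23
  Eve Wilson: 26

Count: 4

4


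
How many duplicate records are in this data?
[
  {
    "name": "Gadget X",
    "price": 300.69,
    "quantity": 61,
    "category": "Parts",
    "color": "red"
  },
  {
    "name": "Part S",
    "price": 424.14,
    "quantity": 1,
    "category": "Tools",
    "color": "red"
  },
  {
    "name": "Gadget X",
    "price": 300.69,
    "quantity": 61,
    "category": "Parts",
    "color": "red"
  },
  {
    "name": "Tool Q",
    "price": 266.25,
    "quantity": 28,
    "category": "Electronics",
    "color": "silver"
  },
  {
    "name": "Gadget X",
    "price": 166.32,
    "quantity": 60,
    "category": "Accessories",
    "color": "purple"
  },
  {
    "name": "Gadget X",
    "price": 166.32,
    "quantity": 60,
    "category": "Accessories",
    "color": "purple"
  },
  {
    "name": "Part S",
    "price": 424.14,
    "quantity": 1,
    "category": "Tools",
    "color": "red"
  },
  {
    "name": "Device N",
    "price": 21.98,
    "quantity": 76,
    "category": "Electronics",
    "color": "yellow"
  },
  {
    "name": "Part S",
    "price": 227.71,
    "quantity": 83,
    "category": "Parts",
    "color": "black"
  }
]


Checking 9 records for duplicates:

  Row 1: Gadget X ($300.69, qty 61)
  Row 2: Part S ($424.14, qty 1)
  Row 3: Gadget X ($300.69, qty 61) <-- DUPLICATE
  Row 4: Tool Q ($266.25, qty 28)
  Row 5: Gadget X ($166.32, qty 60)
  Row 6: Gadget X ($166.32, qty 60) <-- DUPLICATE
  Row 7: Part S ($424.14, qty 1) <-- DUPLICATE
  Row 8: Device N ($21.98, qty 76)
  Row 9: Part S ($227.71, qty 83)

Duplicates found: 3
Unique records: 6

3 duplicates, 6 unique


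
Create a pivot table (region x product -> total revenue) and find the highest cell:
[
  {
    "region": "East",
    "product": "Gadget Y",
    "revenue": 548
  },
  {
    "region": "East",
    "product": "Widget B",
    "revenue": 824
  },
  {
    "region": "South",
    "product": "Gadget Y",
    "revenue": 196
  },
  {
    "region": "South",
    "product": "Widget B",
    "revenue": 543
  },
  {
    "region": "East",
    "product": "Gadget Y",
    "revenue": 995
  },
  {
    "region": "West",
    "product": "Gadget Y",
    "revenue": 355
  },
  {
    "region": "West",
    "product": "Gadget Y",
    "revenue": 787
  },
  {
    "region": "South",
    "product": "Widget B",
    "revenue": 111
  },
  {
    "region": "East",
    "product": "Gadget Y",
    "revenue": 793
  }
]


Pivot: region (rows) x product (columns) -> total revenue

     Gadget Y      Widget B    
East          2336           824  
South          196           654  
West          1142             0  

Highest: East / Gadget Y = $2336

East / Gadget Y = $2336


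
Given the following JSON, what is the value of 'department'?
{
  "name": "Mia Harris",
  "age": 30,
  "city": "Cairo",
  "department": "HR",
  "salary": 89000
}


Looking up field 'department'
Value: HR

HR


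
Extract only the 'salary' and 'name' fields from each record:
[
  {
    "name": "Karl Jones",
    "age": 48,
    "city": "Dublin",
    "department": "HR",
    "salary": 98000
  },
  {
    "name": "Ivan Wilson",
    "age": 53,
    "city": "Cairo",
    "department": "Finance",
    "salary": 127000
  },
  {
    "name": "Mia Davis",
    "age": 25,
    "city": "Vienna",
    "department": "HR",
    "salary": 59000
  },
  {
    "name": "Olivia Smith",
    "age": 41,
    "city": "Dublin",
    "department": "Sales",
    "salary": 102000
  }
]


Original: 4 records with fields: name, age, city, department, salary
Keep: ['salary', 'name']
Drop: ['age', 'city', 'department']
Result: 4 records, 2 fields each

[
  {
    "salary": 98000,
    "name": "Karl Jones"
  },
  {
    "salary": 127000,
    "name": "Ivan Wilson"
  },
  {
    "salary": 59000,
    "name": "Mia Davis"
  },
  {
    "salary": 102000,
    "name": "Olivia Smith"
  }
]


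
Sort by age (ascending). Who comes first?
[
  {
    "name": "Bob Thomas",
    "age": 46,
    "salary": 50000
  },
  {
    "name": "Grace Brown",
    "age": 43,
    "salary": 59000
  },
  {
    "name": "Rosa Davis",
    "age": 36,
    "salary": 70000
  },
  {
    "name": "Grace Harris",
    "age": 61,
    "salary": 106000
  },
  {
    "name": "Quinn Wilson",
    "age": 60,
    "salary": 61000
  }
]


Sort by: age (ascending)

Sorted order:
  1. Rosa Davis (age = 36)
  2. Grace Brown (age = 43)
  3. Bob Thomas (age = 46)
  4. Quinn Wilson (age = 60)
  5. Grace Harris (age = 61)

First: Rosa Davis

Rosa Davis


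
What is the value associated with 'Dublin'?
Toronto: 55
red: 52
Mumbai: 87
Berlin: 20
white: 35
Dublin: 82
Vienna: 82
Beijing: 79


Looking up key 'Dublin'
Value: 82

82


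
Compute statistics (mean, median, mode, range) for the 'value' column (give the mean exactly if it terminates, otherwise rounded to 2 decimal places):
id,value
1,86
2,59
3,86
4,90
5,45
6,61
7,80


Data: [86, 59, 86, 90, 45, 61, 80]
Count: 7
Sum: 507
Mean: 507/7 ≈ 72.43 (rounded to 2 decimal places)
Sorted: [45, 59, 61, 80, 86, 86, 90]
Median: 80.0
Mode: 86 (2 times)
Range: 90 - 45 = 45
Min: 45, Max: 90

mean≈72.43, median=80.0, mode=86, range=45


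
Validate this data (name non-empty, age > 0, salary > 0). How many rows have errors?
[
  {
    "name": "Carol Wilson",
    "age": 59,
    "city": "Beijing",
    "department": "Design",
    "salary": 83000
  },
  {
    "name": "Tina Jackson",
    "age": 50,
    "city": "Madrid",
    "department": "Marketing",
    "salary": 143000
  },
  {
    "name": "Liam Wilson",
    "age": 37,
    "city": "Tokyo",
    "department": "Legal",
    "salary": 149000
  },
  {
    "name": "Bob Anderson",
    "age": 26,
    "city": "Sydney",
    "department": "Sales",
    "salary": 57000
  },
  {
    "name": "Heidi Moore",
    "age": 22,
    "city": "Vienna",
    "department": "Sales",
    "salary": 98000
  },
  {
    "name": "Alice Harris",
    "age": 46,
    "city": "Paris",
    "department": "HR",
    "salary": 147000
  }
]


Validating 6 records:
Rules: name non-empty, age > 0, salary > 0

  Row 1 (Carol Wilson): OK
  Row 2 (Tina Jackson): OK
  Row 3 (Liam Wilson): OK
  Row 4 (Bob Anderson): OK
  Row 5 (Heidi Moore): OK
  Row 6 (Alice Harris): OK

Total errors: 0

0 errors


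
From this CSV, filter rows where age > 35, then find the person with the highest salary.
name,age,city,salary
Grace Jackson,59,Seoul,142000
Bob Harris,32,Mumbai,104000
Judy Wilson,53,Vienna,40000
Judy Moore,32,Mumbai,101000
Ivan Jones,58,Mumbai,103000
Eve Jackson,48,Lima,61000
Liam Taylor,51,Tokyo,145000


Filter: age > 35
Sort by: salary (descending)

Filtered records (5):
  Liam Taylor, age 51, salary $145000
  Grace Jackson, age 59, salary $142000
  Ivan Jones, age 58, salary $103000
  Eve Jackson, age 48, salary $61000
  Judy Wilson, age 53, salary $40000

Highest salary: Liam Taylor ($145000)

Liam Taylor


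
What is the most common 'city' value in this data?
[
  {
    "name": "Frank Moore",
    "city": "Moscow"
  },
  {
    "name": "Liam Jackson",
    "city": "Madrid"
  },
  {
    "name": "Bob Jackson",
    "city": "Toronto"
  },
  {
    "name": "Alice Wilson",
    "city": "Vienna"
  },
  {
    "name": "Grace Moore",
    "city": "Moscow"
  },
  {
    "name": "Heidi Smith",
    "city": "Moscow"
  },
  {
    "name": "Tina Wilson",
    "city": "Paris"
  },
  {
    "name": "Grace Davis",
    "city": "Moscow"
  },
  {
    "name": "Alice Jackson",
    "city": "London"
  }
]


Counting 'city' values across 9 records:

  Moscow: 4 ####
  Madrid: 1 #
  Toronto: 1 #
  Vienna: 1 #
  Paris: 1 #
  London: 1 #

Most common: Moscow (4 times)

Moscow (4 times)


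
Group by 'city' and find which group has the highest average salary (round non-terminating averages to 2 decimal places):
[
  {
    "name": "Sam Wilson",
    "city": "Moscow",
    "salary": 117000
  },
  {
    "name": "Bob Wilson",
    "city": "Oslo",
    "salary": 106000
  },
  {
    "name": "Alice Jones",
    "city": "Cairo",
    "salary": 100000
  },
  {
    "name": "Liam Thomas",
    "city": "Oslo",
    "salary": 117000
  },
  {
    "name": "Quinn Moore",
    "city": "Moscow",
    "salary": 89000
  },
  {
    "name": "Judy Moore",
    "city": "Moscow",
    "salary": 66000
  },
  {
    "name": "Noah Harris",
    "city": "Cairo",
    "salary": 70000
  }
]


Group by: city

Groups:
  Cairo: 2 people, avg salary = 170000/2 = $85000
  Moscow: 3 people, avg salary = 272000/3 ≈ $90666.67
  Oslo: 2 people, avg salary = 223000/2 = $111500

Highest average salary: Oslo ($111500)

Oslo ($111500)


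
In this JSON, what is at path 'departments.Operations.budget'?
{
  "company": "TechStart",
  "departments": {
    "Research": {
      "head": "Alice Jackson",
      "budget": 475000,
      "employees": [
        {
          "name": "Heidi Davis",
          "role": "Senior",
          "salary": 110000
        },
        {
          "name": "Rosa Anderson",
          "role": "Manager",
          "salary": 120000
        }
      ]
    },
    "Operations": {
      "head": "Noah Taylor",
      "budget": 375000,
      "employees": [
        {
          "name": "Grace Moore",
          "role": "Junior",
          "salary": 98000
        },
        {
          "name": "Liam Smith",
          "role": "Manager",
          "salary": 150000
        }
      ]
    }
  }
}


Path: departments.Operations.budget

Navigate:
  -> departments
  -> Operations
  -> budget = 375000

375000


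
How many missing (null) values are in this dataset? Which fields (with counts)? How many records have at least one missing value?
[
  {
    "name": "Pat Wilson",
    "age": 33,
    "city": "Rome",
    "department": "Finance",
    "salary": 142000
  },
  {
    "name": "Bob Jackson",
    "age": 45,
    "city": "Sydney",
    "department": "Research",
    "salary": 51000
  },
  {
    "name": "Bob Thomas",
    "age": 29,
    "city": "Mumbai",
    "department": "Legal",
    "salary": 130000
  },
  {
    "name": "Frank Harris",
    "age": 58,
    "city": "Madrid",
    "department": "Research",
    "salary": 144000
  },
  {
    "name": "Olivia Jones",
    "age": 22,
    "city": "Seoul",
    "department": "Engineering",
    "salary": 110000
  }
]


Checking for missing (null) values in 5 records:

  Pat Wilson: complete
  Bob Jackson: complete
  Bob Thomas: complete
  Frank Harris: complete
  Olivia Jones: complete

Per field:
  name: 0 missing
  age: 0 missing
  city: 0 missing
  department: 0 missing
  salary: 0 missing

Total missing values: 0
Records with any missing: 0

0 missing values (none); 0 incomplete records


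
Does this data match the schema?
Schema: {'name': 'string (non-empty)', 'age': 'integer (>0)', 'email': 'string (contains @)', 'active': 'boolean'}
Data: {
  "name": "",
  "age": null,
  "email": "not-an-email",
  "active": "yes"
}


Validating each field against schema:
  name: FAIL ("" is an empty string)
  age: FAIL (null is not an integer)
  email: FAIL ("not-an-email" does not contain @)
  active: FAIL ("yes" is not a boolean)

Result: INVALID (4 errors: name, age, email, active)

INVALID (4 errors: name, age, email, active)


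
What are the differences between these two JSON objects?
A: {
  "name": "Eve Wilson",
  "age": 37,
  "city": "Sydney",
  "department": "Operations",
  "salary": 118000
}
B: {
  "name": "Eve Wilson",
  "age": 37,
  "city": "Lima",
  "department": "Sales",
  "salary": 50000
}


Comparing each field (in key order):
  name: same
  age: same
  city: DIFFERENT
  department: DIFFERENT
  salary: DIFFERENT
Differences:
  city: Sydney -> Lima
  department: Operations -> Sales
  salary: 118000 -> 50000

3 field(s) changed

3 changes: city, department, salary


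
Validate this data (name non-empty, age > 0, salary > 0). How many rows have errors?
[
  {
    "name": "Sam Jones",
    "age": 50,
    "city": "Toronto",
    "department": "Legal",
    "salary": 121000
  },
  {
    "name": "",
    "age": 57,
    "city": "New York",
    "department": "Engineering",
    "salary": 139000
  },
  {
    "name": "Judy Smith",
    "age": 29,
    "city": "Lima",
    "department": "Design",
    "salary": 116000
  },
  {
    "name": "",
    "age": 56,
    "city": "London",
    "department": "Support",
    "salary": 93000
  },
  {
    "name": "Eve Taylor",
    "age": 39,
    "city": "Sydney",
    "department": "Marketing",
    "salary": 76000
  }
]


Validating 5 records:
Rules: name non-empty, age > 0, salary > 0

  Row 1 (Sam Jones): OK
  Row 2 (???): empty name
  Row 3 (Judy Smith): OK
  Row 4 (???): empty name
  Row 5 (Eve Taylor): OK

Total errors: 2

2 errors


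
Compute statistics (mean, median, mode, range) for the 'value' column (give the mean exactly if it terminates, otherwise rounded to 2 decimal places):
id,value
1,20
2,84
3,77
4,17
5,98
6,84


Data: [20, 84, 77, 17, 98, 84]
Count: 6
Sum: 380
Mean: 380/6 ≈ 63.33 (rounded to 2 decimal places)
Sorted: [17, 20, 77, 84, 84, 98]
Median: 80.5
Mode: 84 (2 times)
Range: 98 - 17 = 81
Min: 17, Max: 98

mean≈63.33, median=80.5, mode=84, range=81


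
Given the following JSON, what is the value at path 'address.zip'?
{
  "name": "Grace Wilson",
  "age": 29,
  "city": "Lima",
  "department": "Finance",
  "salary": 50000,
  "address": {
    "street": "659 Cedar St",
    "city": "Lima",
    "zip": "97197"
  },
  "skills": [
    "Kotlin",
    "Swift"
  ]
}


Query: address.zip
Path: address -> zip
Value: 97197

97197


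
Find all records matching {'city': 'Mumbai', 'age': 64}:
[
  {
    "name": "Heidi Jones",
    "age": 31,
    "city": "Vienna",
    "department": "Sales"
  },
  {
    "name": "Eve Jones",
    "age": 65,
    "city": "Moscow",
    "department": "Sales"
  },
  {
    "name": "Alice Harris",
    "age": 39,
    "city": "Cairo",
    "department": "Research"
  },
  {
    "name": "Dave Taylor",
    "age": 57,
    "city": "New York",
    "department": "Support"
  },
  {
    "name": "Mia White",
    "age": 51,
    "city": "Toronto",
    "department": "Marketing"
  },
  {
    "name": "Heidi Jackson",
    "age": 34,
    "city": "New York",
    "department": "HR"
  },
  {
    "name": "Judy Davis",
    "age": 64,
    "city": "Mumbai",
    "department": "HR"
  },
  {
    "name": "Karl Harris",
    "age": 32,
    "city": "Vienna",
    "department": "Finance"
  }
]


Search criteria: {'city': 'Mumbai', 'age': 64}

Checking 8 records:
  Heidi Jones: {city: Vienna, age: 31}
  Eve Jones: {city: Moscow, age: 65}
  Alice Harris: {city: Cairo, age: 39}
  Dave Taylor: {city: New York, age: 57}
  Mia White: {city: Toronto, age: 51}
  Heidi Jackson: {city: New York, age: 34}
  Judy Davis: {city: Mumbai, age: 64} <-- MATCH
  Karl Harris: {city: Vienna, age: 32}

Matches: ["Judy Davis"]

["Judy Davis"]


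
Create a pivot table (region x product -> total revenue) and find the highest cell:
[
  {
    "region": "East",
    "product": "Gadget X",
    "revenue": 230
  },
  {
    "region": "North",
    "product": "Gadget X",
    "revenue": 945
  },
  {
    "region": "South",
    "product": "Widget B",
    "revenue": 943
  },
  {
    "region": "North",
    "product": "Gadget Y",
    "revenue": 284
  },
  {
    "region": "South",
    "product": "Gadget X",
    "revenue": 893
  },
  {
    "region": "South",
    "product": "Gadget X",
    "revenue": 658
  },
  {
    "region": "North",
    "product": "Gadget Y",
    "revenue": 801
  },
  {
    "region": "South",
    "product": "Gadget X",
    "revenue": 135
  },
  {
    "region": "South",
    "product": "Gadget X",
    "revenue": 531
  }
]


Pivot: region (rows) x product (columns) -> total revenue

     Gadget X      Gadget Y      Widget B    
East           230             0             0  
North          945          1085             0  
South         2217             0           943  

Highest: South / Gadget X = $2217

South / Gadget X = $2217


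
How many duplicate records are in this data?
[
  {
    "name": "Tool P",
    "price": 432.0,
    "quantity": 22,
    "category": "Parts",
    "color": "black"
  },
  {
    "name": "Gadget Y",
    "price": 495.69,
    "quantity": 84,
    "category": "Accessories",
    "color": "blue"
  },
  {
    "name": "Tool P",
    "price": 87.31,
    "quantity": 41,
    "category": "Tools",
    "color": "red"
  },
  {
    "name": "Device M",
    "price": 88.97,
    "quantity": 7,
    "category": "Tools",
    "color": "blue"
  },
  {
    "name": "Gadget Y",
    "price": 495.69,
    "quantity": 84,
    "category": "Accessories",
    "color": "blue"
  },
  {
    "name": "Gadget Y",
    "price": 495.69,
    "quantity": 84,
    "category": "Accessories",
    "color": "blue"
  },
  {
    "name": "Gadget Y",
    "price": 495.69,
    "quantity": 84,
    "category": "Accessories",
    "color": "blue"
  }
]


Checking 7 records for duplicates:

  Row 1: Tool P ($432.0, qty 22)
  Row 2: Gadget Y ($495.69, qty 84)
  Row 3: Tool P ($87.31, qty 41)
  Row 4: Device M ($88.97, qty 7)
  Row 5: Gadget Y ($495.69, qty 84) <-- DUPLICATE
  Row 6: Gadget Y ($495.69, qty 84) <-- DUPLICATE
  Row 7: Gadget Y ($495.69, qty 84) <-- DUPLICATE

Duplicates found: 3
Unique records: 4

3 duplicates, 4 unique


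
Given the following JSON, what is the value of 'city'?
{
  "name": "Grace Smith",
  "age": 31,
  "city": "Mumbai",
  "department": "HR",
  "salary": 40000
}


Looking up field 'city'
Value: Mumbai

Mumbai


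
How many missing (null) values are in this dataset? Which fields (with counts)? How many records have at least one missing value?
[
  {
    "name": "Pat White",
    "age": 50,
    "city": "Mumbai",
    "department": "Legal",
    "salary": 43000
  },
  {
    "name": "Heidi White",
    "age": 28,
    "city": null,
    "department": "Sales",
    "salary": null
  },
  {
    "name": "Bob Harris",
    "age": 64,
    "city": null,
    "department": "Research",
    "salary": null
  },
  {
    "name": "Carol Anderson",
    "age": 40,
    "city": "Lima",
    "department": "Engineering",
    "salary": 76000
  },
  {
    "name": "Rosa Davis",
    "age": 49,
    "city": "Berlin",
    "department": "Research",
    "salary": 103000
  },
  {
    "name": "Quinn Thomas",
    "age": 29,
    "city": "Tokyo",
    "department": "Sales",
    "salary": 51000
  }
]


Checking for missing (null) values in 6 records:

  Pat White: complete
  Heidi White: city, salary
  Bob Harris: city, salary
  Carol Anderson: complete
  Rosa Davis: complete
  Quinn Thomas: complete

Per field:
  name: 0 missing
  age: 0 missing
  city: 2 missing
  department: 0 missing
  salary: 2 missing

Total missing values: 4
Records with any missing: 2

4 missing values (city: 2, salary: 2); 2 incomplete records


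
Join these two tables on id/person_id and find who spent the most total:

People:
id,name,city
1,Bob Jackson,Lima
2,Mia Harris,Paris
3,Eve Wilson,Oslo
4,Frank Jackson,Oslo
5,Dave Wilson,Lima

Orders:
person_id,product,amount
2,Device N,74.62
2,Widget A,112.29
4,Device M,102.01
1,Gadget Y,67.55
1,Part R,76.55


Join on: people.id = orders.person_id

Joined rows:
  Mia Harris (Paris) bought Device N for $74.62
  Mia Harris (Paris) bought Widget A for $112.29
  Frank Jackson (Oslo) bought Device M for $102.01
  Bob Jackson (Lima) bought Gadget Y for $67.55
  Bob Jackson (Lima) bought Part R for $76.55

Total per person:
  Mia Harris: $186.91
  Bob Jackson: $144.10
  Frank Jackson: $102.01

Top spender: Mia Harris ($186.91)

Mia Harris ($186.91)


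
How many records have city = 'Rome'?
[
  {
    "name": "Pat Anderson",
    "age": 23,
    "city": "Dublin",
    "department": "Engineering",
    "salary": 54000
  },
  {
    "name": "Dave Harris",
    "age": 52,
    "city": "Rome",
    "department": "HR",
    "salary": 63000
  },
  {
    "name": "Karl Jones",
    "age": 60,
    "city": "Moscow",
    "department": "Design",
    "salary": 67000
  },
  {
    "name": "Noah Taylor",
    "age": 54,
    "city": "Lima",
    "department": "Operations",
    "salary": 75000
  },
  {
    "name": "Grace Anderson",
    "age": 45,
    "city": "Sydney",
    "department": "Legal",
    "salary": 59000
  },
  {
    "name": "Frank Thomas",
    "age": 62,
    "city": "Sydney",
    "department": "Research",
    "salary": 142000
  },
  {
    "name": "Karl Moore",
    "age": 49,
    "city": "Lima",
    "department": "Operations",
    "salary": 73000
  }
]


Data: 7 records
Condition: city = 'Rome'

Checking each record:
  Pat Anderson: Dublin
  Dave Harris: Rome MATCH
  Karl Jones: Moscow
  Noah Taylor: Lima
  Grace Anderson: Sydney
  Frank Thomas: Sydney
  Karl Moore: Lima

Count: 1

1


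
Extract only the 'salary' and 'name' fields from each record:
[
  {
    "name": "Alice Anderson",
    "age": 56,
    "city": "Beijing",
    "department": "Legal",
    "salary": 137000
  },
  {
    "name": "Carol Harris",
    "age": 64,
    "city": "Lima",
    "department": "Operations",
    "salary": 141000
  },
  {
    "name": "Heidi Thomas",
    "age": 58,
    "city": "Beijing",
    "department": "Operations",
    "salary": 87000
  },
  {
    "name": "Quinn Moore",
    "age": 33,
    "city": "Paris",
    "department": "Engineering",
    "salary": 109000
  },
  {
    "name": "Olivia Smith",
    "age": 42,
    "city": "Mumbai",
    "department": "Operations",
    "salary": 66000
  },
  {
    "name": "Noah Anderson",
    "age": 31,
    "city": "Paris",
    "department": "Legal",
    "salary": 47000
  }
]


Original: 6 records with fields: name, age, city, department, salary
Keep: ['salary', 'name']
Drop: ['age', 'city', 'department']
Result: 6 records, 2 fields each

[
  {
    "salary": 137000,
    "name": "Alice Anderson"
  },
  {
    "salary": 141000,
    "name": "Carol Harris"
  },
  {
    "salary": 87000,
    "name": "Heidi Thomas"
  },
  {
    "salary": 109000,
    "name": "Quinn Moore"
  },
  {
    "salary": 66000,
    "name": "Olivia Smith"
  },
  {
    "salary": 47000,
    "name": "Noah Anderson"
  }
]


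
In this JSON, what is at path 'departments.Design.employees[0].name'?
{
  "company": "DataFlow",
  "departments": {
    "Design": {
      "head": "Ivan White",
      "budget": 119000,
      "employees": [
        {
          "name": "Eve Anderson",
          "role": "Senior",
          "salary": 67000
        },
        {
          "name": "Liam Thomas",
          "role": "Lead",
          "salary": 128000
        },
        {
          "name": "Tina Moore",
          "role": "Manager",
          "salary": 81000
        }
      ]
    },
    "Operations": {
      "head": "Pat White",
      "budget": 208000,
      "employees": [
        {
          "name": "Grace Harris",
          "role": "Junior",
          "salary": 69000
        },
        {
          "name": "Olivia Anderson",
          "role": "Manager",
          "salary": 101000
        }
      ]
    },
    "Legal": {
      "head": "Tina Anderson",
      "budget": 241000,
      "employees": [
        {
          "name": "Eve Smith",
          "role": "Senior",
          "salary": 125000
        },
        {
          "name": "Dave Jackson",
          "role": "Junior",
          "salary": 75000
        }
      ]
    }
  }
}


Path: departments.Design.employees[0].name

Navigate:
  -> departments
  -> Design
  -> employees[0].name = 'Eve Anderson'

Eve Anderson


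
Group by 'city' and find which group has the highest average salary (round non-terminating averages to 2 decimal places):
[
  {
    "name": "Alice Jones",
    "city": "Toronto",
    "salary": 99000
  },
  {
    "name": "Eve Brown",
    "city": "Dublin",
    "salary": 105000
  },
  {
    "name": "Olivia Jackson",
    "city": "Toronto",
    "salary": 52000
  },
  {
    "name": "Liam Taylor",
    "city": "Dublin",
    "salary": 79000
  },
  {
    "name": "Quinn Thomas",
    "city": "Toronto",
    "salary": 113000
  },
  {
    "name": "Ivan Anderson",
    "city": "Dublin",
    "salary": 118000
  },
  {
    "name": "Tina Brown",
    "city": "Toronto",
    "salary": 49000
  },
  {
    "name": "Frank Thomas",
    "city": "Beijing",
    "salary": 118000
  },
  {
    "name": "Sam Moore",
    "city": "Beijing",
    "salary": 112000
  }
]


Group by: city

Groups:
  Beijing: 2 people, avg salary = 230000/2 = $115000
  Dublin: 3 people, avg salary = 302000/3 ≈ $100666.67
  Toronto: 4 people, avg salary = 313000/4 = $78250

Highest average salary: Beijing ($115000)

Beijing ($115000)


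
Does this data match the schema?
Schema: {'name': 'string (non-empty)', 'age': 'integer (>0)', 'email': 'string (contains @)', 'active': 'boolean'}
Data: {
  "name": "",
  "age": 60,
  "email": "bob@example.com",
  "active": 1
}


Validating each field against schema:
  name: FAIL ("" is an empty string)
  age: OK (positive integer)
  email: OK (string with @)
  active: FAIL (1 is not a boolean)

Result: INVALID (2 errors: name, active)

INVALID (2 errors: name, active)


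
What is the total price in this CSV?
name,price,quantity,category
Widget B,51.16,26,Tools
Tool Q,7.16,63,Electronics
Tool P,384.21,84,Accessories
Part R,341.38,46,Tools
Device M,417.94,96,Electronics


Computing total price:
Values: [51.16, 7.16, 384.21, 341.38, 417.94]
Sum = 1201.85

1201.85


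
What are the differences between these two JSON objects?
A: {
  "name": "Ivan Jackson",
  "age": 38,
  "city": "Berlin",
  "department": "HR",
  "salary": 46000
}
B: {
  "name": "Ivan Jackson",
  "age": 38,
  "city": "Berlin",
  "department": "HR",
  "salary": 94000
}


Comparing each field (in key order):
  name: same
  age: same
  city: same
  department: same
  salary: DIFFERENT
Differences:
  salary: 46000 -> 94000

1 field(s) changed

1 change: salary


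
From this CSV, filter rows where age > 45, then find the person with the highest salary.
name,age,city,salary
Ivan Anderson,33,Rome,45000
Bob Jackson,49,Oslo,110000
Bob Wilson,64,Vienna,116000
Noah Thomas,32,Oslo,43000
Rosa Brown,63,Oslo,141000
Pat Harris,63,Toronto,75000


Filter: age > 45
Sort by: salary (descending)

Filtered records (4):
  Rosa Brown, age 63, salary $141000
  Bob Wilson, age 64, salary $116000
  Bob Jackson, age 49, salary $110000
  Pat Harris, age 63, salary $75000

Highest salary: Rosa Brown ($141000)

Rosa Brown


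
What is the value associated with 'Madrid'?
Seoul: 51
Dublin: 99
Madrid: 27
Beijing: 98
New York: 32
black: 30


Looking up key 'Madrid'
Value: 27

27


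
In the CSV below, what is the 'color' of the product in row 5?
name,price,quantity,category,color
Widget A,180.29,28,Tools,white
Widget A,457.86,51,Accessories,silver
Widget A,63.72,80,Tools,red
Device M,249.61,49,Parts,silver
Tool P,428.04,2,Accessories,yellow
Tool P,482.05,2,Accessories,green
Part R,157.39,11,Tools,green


Query: Row 5 ('Tool P'), column 'color'
Value: yellow

yellow


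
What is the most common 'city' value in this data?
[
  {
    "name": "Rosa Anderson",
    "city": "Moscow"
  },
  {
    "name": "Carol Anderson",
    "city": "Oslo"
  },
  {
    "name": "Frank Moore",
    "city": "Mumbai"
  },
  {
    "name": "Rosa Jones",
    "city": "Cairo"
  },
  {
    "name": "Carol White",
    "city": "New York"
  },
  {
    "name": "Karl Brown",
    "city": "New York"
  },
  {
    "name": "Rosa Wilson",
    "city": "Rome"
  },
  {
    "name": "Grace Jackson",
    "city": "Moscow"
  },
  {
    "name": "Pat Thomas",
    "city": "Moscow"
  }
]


Counting 'city' values across 9 records:

  Moscow: 3 ###
  New York: 2 ##
  Oslo: 1 #
  Mumbai: 1 #
  Cairo: 1 #
  Rome: 1 #

Most common: Moscow (3 times)

Moscow (3 times)


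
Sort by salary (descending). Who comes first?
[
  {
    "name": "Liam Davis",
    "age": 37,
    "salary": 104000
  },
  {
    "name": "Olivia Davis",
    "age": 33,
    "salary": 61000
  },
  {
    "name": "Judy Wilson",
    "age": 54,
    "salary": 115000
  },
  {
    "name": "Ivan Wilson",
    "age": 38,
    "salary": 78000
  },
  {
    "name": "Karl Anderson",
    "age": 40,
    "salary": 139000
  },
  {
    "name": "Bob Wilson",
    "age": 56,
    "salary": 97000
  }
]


Sort by: salary (descending)

Sorted order:
  1. Karl Anderson (salary = 139000)
  2. Judy Wilson (salary = 115000)
  3. Liam Davis (salary = 104000)
  4. Bob Wilson (salary = 97000)
  5. Ivan Wilson (salary = 78000)
  6. Olivia Davis (salary = 61000)

First: Karl Anderson

Karl Anderson


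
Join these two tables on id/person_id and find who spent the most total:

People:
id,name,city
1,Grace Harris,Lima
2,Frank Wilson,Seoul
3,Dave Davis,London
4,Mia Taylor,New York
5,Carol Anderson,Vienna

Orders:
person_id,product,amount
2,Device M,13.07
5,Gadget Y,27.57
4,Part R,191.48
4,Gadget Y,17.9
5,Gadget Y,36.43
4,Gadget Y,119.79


Join on: people.id = orders.person_id

Joined rows:
  Frank Wilson (Seoul) bought Device M for $13.07
  Carol Anderson (Vienna) bought Gadget Y for $27.57
  Mia Taylor (New York) bought Part R for $191.48
  Mia Taylor (New York) bought Gadget Y for $17.9
  Carol Anderson (Vienna) bought Gadget Y for $36.43
  Mia Taylor (New York) bought Gadget Y for $119.79

Total per person:
  Mia Taylor: $329.17
  Carol Anderson: $64.00
  Frank Wilson: $13.07

Top spender: Mia Taylor ($329.17)

Mia Taylor ($329.17)


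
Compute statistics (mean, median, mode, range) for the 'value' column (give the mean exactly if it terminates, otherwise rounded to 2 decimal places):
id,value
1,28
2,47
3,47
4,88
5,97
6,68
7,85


Data: [28, 47, 47, 88, 97, 68, 85]
Count: 7
Sum: 460
Mean: 460/7 ≈ 65.71 (rounded to 2 decimal places)
Sorted: [28, 47, 47, 68, 85, 88, 97]
Median: 68.0
Mode: 47 (2 times)
Range: 97 - 28 = 69
Min: 28, Max: 97

mean≈65.71, median=68.0, mode=47, range=69


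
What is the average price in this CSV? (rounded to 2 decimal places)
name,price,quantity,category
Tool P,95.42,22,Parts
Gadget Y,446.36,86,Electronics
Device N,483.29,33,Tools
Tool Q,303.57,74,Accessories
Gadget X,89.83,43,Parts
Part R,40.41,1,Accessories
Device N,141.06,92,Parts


Computing average price:
Values: [95.42, 446.36, 483.29, 303.57, 89.83, 40.41, 141.06]
Sum = 1599.94
Count = 7
Average = 1599.94/7 ≈ 228.56 (rounded to 2 decimal places)

228.56


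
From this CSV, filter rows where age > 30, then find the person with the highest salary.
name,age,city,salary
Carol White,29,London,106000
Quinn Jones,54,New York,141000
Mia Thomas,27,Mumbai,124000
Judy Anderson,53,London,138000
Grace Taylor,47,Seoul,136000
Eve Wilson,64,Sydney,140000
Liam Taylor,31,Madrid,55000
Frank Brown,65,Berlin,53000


Filter: age > 30
Sort by: salary (descending)

Filtered records (6):
  Quinn Jones, age 54, salary $141000
  Eve Wilson, age 64, salary $140000
  Judy Anderson, age 53, salary $138000
  Grace Taylor, age 47, salary $136000
  Liam Taylor, age 31, salary $55000
  Frank Brown, age 65, salary $53000

Highest salary: Quinn Jones ($141000)

Quinn Jones


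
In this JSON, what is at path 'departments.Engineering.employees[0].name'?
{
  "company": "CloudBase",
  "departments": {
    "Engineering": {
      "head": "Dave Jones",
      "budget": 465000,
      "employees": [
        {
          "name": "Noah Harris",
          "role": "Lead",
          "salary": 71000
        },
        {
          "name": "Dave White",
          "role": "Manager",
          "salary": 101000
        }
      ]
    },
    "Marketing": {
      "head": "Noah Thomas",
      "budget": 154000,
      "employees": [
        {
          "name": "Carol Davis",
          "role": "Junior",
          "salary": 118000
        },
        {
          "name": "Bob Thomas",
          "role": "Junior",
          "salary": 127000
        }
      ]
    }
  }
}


Path: departments.Engineering.employees[0].name

Navigate:
  -> departments
  -> Engineering
  -> employees[0].name = 'Noah Harris'

Noah Harris


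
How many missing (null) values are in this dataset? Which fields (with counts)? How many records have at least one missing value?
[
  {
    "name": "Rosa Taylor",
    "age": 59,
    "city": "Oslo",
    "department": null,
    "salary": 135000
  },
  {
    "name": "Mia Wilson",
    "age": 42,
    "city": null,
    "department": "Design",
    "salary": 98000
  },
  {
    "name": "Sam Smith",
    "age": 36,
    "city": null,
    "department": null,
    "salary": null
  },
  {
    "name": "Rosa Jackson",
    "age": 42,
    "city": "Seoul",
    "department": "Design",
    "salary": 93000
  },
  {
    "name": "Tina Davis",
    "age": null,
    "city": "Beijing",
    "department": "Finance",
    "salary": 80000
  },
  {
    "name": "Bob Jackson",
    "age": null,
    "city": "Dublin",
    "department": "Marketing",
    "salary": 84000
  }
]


Checking for missing (null) values in 6 records:

  Rosa Taylor: department
  Mia Wilson: city
  Sam Smith: city, department, salary
  Rosa Jackson: complete
  Tina Davis: age
  Bob Jackson: age

Per field:
  name: 0 missing
  age: 2 missing
  city: 2 missing
  department: 2 missing
  salary: 1 missing

Total missing values: 7
Records with any missing: 5

7 missing values (age: 2, city: 2, department: 2, salary: 1); 5 incomplete records


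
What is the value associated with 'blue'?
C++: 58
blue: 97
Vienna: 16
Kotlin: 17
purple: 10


Looking up key 'blue'
Value: 97

97


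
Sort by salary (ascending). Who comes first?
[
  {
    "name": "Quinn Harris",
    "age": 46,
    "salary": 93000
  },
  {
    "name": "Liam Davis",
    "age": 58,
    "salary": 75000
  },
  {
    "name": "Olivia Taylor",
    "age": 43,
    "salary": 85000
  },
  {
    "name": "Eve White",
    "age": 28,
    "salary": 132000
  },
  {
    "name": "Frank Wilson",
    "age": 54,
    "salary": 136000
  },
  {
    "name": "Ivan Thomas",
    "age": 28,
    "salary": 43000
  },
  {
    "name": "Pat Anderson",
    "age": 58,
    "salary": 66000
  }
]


Sort by: salary (ascending)

Sorted order:
  1. Ivan Thomas (salary = 43000)
  2. Pat Anderson (salary = 66000)
  3. Liam Davis (salary = 75000)
  4. Olivia Taylor (salary = 85000)
  5. Quinn Harris (salary = 93000)
  6. Eve White (salary = 132000)
  7. Frank Wilson (salary = 136000)

First: Ivan Thomas

Ivan Thomas


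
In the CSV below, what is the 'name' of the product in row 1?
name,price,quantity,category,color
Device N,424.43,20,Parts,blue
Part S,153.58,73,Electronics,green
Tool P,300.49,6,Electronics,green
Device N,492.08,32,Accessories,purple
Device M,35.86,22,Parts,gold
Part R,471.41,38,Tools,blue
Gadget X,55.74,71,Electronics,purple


Query: Row 1 ('Device N'), column 'name'
Value: Device N

Device N


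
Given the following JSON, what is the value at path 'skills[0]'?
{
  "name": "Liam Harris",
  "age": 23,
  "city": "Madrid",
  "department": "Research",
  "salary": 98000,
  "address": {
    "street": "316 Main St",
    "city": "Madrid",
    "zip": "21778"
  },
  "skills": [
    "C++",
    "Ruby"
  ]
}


Query: skills[0]
Path: skills -> first element
Value: C++

C++


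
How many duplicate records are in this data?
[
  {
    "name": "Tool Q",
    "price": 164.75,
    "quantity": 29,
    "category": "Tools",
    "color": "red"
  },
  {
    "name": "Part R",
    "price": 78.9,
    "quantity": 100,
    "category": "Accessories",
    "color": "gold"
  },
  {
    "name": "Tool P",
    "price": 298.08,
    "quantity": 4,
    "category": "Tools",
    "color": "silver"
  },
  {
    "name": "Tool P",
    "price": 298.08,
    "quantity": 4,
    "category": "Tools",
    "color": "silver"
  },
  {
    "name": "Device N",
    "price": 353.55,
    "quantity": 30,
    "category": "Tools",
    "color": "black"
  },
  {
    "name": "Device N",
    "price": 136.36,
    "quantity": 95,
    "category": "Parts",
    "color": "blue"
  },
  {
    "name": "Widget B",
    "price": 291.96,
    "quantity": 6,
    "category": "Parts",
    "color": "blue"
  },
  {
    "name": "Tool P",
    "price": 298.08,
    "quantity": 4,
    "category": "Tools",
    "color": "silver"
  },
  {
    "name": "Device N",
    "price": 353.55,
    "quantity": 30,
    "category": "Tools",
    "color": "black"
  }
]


Checking 9 records for duplicates:

  Row 1: Tool Q ($164.75, qty 29)
  Row 2: Part R ($78.9, qty 100)
  Row 3: Tool P ($298.08, qty 4)
  Row 4: Tool P ($298.08, qty 4) <-- DUPLICATE
  Row 5: Device N ($353.55, qty 30)
  Row 6: Device N ($136.36, qty 95)
  Row 7: Widget B ($291.96, qty 6)
  Row 8: Tool P ($298.08, qty 4) <-- DUPLICATE
  Row 9: Device N ($353.55, qty 30) <-- DUPLICATE

Duplicates found: 3
Unique records: 6

3 duplicates, 6 unique


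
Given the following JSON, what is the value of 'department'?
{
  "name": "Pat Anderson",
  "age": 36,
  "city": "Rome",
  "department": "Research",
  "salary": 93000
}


Looking up field 'department'
Value: Research

Research


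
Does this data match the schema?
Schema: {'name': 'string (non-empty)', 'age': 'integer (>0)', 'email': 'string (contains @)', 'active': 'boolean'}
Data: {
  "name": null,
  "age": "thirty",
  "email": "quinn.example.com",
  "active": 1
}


Validating each field against schema:
  name: FAIL (null is not a string)
  age: FAIL ("thirty" is not an integer)
  email: FAIL ("quinn.example.com" does not contain @)
  active: FAIL (1 is not a boolean)

Result: INVALID (4 errors: name, age, email, active)

INVALID (4 errors: name, age, email, active)


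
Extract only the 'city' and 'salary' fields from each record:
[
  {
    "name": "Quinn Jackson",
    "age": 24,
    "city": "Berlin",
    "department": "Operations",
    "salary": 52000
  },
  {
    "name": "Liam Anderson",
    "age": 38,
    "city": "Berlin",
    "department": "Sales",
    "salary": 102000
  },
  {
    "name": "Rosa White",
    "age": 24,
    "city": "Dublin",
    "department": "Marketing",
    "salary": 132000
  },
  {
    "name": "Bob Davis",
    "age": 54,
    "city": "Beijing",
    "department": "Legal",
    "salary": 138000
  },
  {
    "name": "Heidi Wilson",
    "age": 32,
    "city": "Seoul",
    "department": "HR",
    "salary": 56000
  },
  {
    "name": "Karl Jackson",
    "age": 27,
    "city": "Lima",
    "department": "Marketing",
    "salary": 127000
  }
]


Original: 6 records with fields: name, age, city, department, salary
Keep: ['city', 'salary']
Drop: ['name', 'age', 'department']
Result: 6 records, 2 fields each

[
  {
    "city": "Berlin",
    "salary": 52000
  },
  {
    "city": "Berlin",
    "salary": 102000
  },
  {
    "city": "Dublin",
    "salary": 132000
  },
  {
    "city": "Beijing",
    "salary": 138000
  },
  {
    "city": "Seoul",
    "salary": 56000
  },
  {
    "city": "Lima",
    "salary": 127000
  }
]
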